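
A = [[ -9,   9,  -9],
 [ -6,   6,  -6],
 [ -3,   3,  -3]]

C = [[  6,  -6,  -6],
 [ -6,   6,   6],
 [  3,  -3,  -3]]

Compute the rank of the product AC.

1

First compute AC:
[[-135, 135, 135],
 [-90,  90,  90],
 [-45,  45,  45]]
Now row reduce the product.
R2 ← R2 − (2/3)·R1: [0, 0, 0]
R3 ← R3 − (1/3)·R1: [0, 0, 0]
1 nonzero row, so rank(AC) = 1.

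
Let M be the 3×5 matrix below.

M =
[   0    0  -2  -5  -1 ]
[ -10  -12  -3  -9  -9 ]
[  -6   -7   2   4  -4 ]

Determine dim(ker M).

2

Row reduce to echelon form.
Swap R1 ↔ R2
R3 ← R3 − (3/5)·R1: [0, 1/5, 19/5, 47/5, 7/5]
Swap R2 ↔ R3
3 nonzero rows, so rank(M) = 3.
M has 5 columns; by rank–nullity, nullity = 5 − 3 = 2.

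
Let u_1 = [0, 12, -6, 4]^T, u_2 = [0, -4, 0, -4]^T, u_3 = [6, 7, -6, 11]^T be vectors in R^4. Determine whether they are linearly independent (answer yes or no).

Form the matrix with these vectors as rows and row reduce.
Swap R1 ↔ R3
R3 ← R3 + (3)·R2: [0, 0, -6, -8]
3 nonzero rows, so the 3 vectors span a space of dimension 3.
Since 3 = 3, the vectors are linearly independent.

yes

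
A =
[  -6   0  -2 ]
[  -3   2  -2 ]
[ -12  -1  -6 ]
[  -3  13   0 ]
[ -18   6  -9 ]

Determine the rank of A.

3

Row reduce to echelon form.
R2 ← R2 − (1/2)·R1: [0, 2, -1]
R3 ← R3 − (2)·R1: [0, -1, -2]
R4 ← R4 − (1/2)·R1: [0, 13, 1]
R5 ← R5 − (3)·R1: [0, 6, -3]
R3 ← R3 + (1/2)·R2: [0, 0, -5/2]
R4 ← R4 − (13/2)·R2: [0, 0, 15/2]
R5 ← R5 − (3)·R2: [0, 0, 0]
R4 ← R4 + (3)·R3: [0, 0, 0]
Echelon form has 3 nonzero rows, so rank(A) = 3.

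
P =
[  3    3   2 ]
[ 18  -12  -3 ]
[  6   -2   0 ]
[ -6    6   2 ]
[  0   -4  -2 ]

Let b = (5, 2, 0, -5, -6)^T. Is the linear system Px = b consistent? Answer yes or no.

Row reduce the augmented matrix [P | b].
R2 ← R2 − (6)·R1: [0, -30, -15, -28]
R3 ← R3 − (2)·R1: [0, -8, -4, -10]
R4 ← R4 + (2)·R1: [0, 12, 6, 5]
R3 ← R3 − (4/15)·R2: [0, 0, 0, -38/15]
R4 ← R4 + (2/5)·R2: [0, 0, 0, -31/5]
R5 ← R5 − (2/15)·R2: [0, 0, 0, -34/15]
R4 ← R4 − (93/38)·R3: [0, 0, 0, 0]
R5 ← R5 − (17/19)·R3: [0, 0, 0, 0]
The echelon form has 3 nonzero rows; the last pivot sits in the augmented column, so rank(P) = 2 but rank([P|b]) = 3.
Since the ranks differ, the system is inconsistent.

no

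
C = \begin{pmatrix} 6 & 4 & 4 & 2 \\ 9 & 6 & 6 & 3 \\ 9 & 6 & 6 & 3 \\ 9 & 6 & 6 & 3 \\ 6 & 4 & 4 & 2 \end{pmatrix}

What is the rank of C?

Row reduce to echelon form.
R2 ← R2 − (3/2)·R1: [0, 0, 0, 0]
R3 ← R3 − (3/2)·R1: [0, 0, 0, 0]
R4 ← R4 − (3/2)·R1: [0, 0, 0, 0]
R5 ← R5 − R1: [0, 0, 0, 0]
Echelon form has 1 nonzero row, so rank(C) = 1.

1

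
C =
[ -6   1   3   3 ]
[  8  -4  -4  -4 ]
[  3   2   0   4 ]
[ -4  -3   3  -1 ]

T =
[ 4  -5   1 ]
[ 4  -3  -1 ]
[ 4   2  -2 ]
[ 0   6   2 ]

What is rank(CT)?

First compute CT:
[[ -8,  51,  -7],
 [  0, -60,  12],
 [ 20,   3,   9],
 [-16,  29,  -9]]
Now row reduce the product.
R3 ← R3 + (5/2)·R1: [0, 261/2, -17/2]
R4 ← R4 − (2)·R1: [0, -73, 5]
R3 ← R3 + (87/40)·R2: [0, 0, 88/5]
R4 ← R4 − (73/60)·R2: [0, 0, -48/5]
R4 ← R4 + (6/11)·R3: [0, 0, 0]
3 nonzero rows, so rank(CT) = 3.

3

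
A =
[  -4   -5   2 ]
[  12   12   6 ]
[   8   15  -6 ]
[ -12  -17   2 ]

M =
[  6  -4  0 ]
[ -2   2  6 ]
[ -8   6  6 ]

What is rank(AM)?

First compute AM:
[[-30,  18, -18],
 [  0,  12, 108],
 [ 66, -38,  54],
 [-54,  26, -90]]
Now row reduce the product.
R3 ← R3 + (11/5)·R1: [0, 8/5, 72/5]
R4 ← R4 − (9/5)·R1: [0, -32/5, -288/5]
R3 ← R3 − (2/15)·R2: [0, 0, 0]
R4 ← R4 + (8/15)·R2: [0, 0, 0]
2 nonzero rows, so rank(AM) = 2.

2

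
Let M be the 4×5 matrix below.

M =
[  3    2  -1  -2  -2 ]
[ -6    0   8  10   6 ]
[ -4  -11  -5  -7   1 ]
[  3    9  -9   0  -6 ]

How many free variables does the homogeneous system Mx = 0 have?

Row reduce to echelon form.
R2 ← R2 + (2)·R1: [0, 4, 6, 6, 2]
R3 ← R3 + (4/3)·R1: [0, -25/3, -19/3, -29/3, -5/3]
R4 ← R4 − R1: [0, 7, -8, 2, -4]
R3 ← R3 + (25/12)·R2: [0, 0, 37/6, 17/6, 5/2]
R4 ← R4 − (7/4)·R2: [0, 0, -37/2, -17/2, -15/2]
R4 ← R4 + (3)·R3: [0, 0, 0, 0, 0]
3 nonzero rows, so rank(M) = 3.
M has 5 columns; by rank–nullity, nullity = 5 − 3 = 2.

2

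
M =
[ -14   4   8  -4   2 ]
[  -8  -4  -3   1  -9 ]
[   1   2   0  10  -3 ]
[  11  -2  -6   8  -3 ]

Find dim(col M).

3

Row reduce to echelon form.
R2 ← R2 − (4/7)·R1: [0, -44/7, -53/7, 23/7, -71/7]
R3 ← R3 + (1/14)·R1: [0, 16/7, 4/7, 68/7, -20/7]
R4 ← R4 + (11/14)·R1: [0, 8/7, 2/7, 34/7, -10/7]
R3 ← R3 + (4/11)·R2: [0, 0, -24/11, 120/11, -72/11]
R4 ← R4 + (2/11)·R2: [0, 0, -12/11, 60/11, -36/11]
R4 ← R4 − (1/2)·R3: [0, 0, 0, 0, 0]
Echelon form has 3 nonzero rows, so rank(M) = 3.
The column space has dimension equal to the rank: 3.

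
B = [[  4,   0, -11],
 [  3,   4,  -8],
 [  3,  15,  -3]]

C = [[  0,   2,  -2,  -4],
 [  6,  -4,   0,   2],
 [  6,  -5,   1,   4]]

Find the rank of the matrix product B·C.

2

First compute BC:
[[-66,  63, -19, -60],
 [-24,  30, -14, -36],
 [ 72, -39,  -9,   6]]
Now row reduce the product.
R2 ← R2 − (4/11)·R1: [0, 78/11, -78/11, -156/11]
R3 ← R3 + (12/11)·R1: [0, 327/11, -327/11, -654/11]
R3 ← R3 − (109/26)·R2: [0, 0, 0, 0]
2 nonzero rows, so rank(BC) = 2.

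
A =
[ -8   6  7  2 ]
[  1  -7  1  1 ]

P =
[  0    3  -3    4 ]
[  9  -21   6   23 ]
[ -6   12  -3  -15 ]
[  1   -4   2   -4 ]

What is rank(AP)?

2

First compute AP:
[[ 14, -74,  43,  -7],
 [-68, 158, -46, -176]]
Now row reduce the product.
R2 ← R2 + (34/7)·R1: [0, -1410/7, 1140/7, -210]
2 nonzero rows, so rank(AP) = 2.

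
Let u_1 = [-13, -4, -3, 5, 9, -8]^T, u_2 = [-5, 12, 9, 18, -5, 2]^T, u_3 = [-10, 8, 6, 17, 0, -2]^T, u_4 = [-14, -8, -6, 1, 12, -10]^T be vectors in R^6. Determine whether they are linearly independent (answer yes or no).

Form the matrix with these vectors as rows and row reduce.
R2 ← R2 − (5/13)·R1: [0, 176/13, 132/13, 209/13, -110/13, 66/13]
R3 ← R3 − (10/13)·R1: [0, 144/13, 108/13, 171/13, -90/13, 54/13]
R4 ← R4 − (14/13)·R1: [0, -48/13, -36/13, -57/13, 30/13, -18/13]
R3 ← R3 − (9/11)·R2: [0, 0, 0, 0, 0, 0]
R4 ← R4 + (3/11)·R2: [0, 0, 0, 0, 0, 0]
2 nonzero rows, so the 4 vectors span a space of dimension 2.
Since 2 < 4, the vectors are linearly dependent.

no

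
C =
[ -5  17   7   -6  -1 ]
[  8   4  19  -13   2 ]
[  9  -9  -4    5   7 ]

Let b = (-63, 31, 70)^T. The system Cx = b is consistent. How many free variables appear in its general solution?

2

Row reduce the augmented matrix [C | b].
R2 ← R2 + (8/5)·R1: [0, 156/5, 151/5, -113/5, 2/5, -349/5]
R3 ← R3 + (9/5)·R1: [0, 108/5, 43/5, -29/5, 26/5, -217/5]
R3 ← R3 − (9/13)·R2: [0, 0, -160/13, 128/13, 64/13, 64/13]
The echelon form has 3 nonzero rows, and every pivot lies in the first 5 columns, so rank(C) = rank([C|b]) = 3.
The system is consistent.
Free variables = (unknowns) − (rank) = 5 − 3 = 2.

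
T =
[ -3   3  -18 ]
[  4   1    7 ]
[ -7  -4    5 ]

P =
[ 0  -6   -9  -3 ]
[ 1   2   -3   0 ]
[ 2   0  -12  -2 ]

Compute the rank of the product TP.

First compute TP:
[[-33,  24, 234,  45],
 [ 15, -22, -123, -26],
 [  6,  34,  15,  11]]
Now row reduce the product.
R2 ← R2 + (5/11)·R1: [0, -122/11, -183/11, -61/11]
R3 ← R3 + (2/11)·R1: [0, 422/11, 633/11, 211/11]
R3 ← R3 + (211/61)·R2: [0, 0, 0, 0]
2 nonzero rows, so rank(TP) = 2.

2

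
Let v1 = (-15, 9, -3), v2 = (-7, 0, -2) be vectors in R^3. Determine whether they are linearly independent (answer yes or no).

Form the matrix with these vectors as rows and row reduce.
R2 ← R2 − (7/15)·R1: [0, -21/5, -3/5]
2 nonzero rows, so the 2 vectors span a space of dimension 2.
Since 2 = 2, the vectors are linearly independent.

yes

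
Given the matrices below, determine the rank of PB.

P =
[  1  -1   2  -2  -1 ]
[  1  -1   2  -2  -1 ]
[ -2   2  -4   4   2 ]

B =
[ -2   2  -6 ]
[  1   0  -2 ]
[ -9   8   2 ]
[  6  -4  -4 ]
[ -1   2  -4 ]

1

First compute PB:
[[-32,  24,  12],
 [-32,  24,  12],
 [ 64, -48, -24]]
Now row reduce the product.
R2 ← R2 − R1: [0, 0, 0]
R3 ← R3 + (2)·R1: [0, 0, 0]
1 nonzero row, so rank(PB) = 1.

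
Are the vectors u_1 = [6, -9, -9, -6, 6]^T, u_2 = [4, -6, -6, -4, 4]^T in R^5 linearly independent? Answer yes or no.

no

Form the matrix with these vectors as rows and row reduce.
R2 ← R2 − (2/3)·R1: [0, 0, 0, 0, 0]
1 nonzero row, so the 2 vectors span a space of dimension 1.
Since 1 < 2, the vectors are linearly dependent.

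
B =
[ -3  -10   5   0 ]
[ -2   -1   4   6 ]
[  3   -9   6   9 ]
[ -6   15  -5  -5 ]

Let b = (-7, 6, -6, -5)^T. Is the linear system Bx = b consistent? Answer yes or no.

Row reduce the augmented matrix [B | b].
R2 ← R2 − (2/3)·R1: [0, 17/3, 2/3, 6, 32/3]
R3 ← R3 + R1: [0, -19, 11, 9, -13]
R4 ← R4 − (2)·R1: [0, 35, -15, -5, 9]
R3 ← R3 + (57/17)·R2: [0, 0, 225/17, 495/17, 387/17]
R4 ← R4 − (105/17)·R2: [0, 0, -325/17, -715/17, -967/17]
R4 ← R4 + (13/9)·R3: [0, 0, 0, 0, -24]
The echelon form has 4 nonzero rows; the last pivot sits in the augmented column, so rank(B) = 3 but rank([B|b]) = 4.
Since the ranks differ, the system is inconsistent.

no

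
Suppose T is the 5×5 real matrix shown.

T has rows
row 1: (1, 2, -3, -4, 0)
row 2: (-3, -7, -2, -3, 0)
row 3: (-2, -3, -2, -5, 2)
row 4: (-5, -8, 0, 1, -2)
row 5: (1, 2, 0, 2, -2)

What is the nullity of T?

1

Row reduce to echelon form.
R2 ← R2 + (3)·R1: [0, -1, -11, -15, 0]
R3 ← R3 + (2)·R1: [0, 1, -8, -13, 2]
R4 ← R4 + (5)·R1: [0, 2, -15, -19, -2]
R5 ← R5 − R1: [0, 0, 3, 6, -2]
R3 ← R3 + R2: [0, 0, -19, -28, 2]
R4 ← R4 + (2)·R2: [0, 0, -37, -49, -2]
R4 ← R4 − (37/19)·R3: [0, 0, 0, 105/19, -112/19]
R5 ← R5 + (3/19)·R3: [0, 0, 0, 30/19, -32/19]
R5 ← R5 − (2/7)·R4: [0, 0, 0, 0, 0]
4 nonzero rows, so rank(T) = 4.
T has 5 columns; by rank–nullity, nullity = 5 − 4 = 1.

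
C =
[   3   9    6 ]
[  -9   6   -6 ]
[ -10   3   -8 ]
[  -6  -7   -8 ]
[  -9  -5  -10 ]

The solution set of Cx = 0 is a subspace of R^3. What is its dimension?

1

Row reduce to echelon form.
R2 ← R2 + (3)·R1: [0, 33, 12]
R3 ← R3 + (10/3)·R1: [0, 33, 12]
R4 ← R4 + (2)·R1: [0, 11, 4]
R5 ← R5 + (3)·R1: [0, 22, 8]
R3 ← R3 − R2: [0, 0, 0]
R4 ← R4 − (1/3)·R2: [0, 0, 0]
R5 ← R5 − (2/3)·R2: [0, 0, 0]
2 nonzero rows, so rank(C) = 2.
C has 3 columns; by rank–nullity, nullity = 3 − 2 = 1.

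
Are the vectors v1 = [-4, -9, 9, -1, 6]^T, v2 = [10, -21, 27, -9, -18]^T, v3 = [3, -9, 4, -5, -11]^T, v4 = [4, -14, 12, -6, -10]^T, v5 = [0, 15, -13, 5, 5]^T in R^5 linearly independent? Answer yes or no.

no

Form the matrix with these vectors as rows and row reduce.
R2 ← R2 + (5/2)·R1: [0, -87/2, 99/2, -23/2, -3]
R3 ← R3 + (3/4)·R1: [0, -63/4, 43/4, -23/4, -13/2]
R4 ← R4 + R1: [0, -23, 21, -7, -4]
R3 ← R3 − (21/58)·R2: [0, 0, -208/29, -46/29, -157/29]
R4 ← R4 − (46/87)·R2: [0, 0, -150/29, -80/87, -70/29]
R5 ← R5 + (10/29)·R2: [0, 0, 118/29, 30/29, 115/29]
R4 ← R4 − (75/104)·R3: [0, 0, 0, 35/156, 155/104]
R5 ← R5 + (59/104)·R3: [0, 0, 0, 7/52, 93/104]
R5 ← R5 − (3/5)·R4: [0, 0, 0, 0, 0]
4 nonzero rows, so the 5 vectors span a space of dimension 4.
Since 4 < 5, the vectors are linearly dependent.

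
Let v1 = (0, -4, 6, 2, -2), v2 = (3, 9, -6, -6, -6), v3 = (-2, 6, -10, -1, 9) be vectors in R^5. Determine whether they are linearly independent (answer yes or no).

Form the matrix with these vectors as rows and row reduce.
Swap R1 ↔ R2
R3 ← R3 + (2/3)·R1: [0, 12, -14, -5, 5]
R3 ← R3 + (3)·R2: [0, 0, 4, 1, -1]
3 nonzero rows, so the 3 vectors span a space of dimension 3.
Since 3 = 3, the vectors are linearly independent.

yes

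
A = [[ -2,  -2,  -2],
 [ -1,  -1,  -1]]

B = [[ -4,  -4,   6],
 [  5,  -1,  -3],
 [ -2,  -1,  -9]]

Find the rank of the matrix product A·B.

First compute AB:
[[  2,  12,  12],
 [  1,   6,   6]]
Now row reduce the product.
R2 ← R2 − (1/2)·R1: [0, 0, 0]
1 nonzero row, so rank(AB) = 1.

1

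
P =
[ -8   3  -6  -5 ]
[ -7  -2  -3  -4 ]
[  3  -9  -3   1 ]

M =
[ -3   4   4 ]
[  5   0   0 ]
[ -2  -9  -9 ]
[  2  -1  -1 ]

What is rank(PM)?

2

First compute PM:
[[ 41,  27,  27],
 [  9,   3,   3],
 [-46,  38,  38]]
Now row reduce the product.
R2 ← R2 − (9/41)·R1: [0, -120/41, -120/41]
R3 ← R3 + (46/41)·R1: [0, 2800/41, 2800/41]
R3 ← R3 + (70/3)·R2: [0, 0, 0]
2 nonzero rows, so rank(PM) = 2.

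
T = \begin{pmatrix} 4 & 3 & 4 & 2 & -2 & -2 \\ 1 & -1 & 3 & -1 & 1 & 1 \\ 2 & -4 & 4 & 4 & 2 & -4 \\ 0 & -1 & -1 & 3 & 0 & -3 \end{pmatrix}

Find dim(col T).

3

Row reduce to echelon form.
R2 ← R2 − (1/4)·R1: [0, -7/4, 2, -3/2, 3/2, 3/2]
R3 ← R3 − (1/2)·R1: [0, -11/2, 2, 3, 3, -3]
R3 ← R3 − (22/7)·R2: [0, 0, -30/7, 54/7, -12/7, -54/7]
R4 ← R4 − (4/7)·R2: [0, 0, -15/7, 27/7, -6/7, -27/7]
R4 ← R4 − (1/2)·R3: [0, 0, 0, 0, 0, 0]
Echelon form has 3 nonzero rows, so rank(T) = 3.
The column space has dimension equal to the rank: 3.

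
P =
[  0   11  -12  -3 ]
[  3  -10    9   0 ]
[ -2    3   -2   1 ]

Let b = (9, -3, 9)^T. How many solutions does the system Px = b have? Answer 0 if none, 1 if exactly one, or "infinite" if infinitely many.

Row reduce the augmented matrix [P | b].
Swap R1 ↔ R2
R3 ← R3 + (2/3)·R1: [0, -11/3, 4, 1, 7]
R3 ← R3 + (1/3)·R2: [0, 0, 0, 0, 10]
The echelon form has 3 nonzero rows; the last pivot sits in the augmented column, so rank(P) = 2 but rank([P|b]) = 3.
Since the ranks differ, the system is inconsistent.
It has no solutions.

0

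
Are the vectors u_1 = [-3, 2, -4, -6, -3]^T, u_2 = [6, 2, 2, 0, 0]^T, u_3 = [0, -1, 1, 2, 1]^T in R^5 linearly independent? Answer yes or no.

Form the matrix with these vectors as rows and row reduce.
R2 ← R2 + (2)·R1: [0, 6, -6, -12, -6]
R3 ← R3 + (1/6)·R2: [0, 0, 0, 0, 0]
2 nonzero rows, so the 3 vectors span a space of dimension 2.
Since 2 < 3, the vectors are linearly dependent.

no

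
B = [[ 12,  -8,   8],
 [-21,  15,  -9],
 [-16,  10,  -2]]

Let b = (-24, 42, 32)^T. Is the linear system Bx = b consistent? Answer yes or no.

Row reduce the augmented matrix [B | b].
R2 ← R2 + (7/4)·R1: [0, 1, 5, 0]
R3 ← R3 + (4/3)·R1: [0, -2/3, 26/3, 0]
R3 ← R3 + (2/3)·R2: [0, 0, 12, 0]
The echelon form has 3 nonzero rows, and every pivot lies in the first 3 columns, so rank(B) = rank([B|b]) = 3.
The system is consistent.

yes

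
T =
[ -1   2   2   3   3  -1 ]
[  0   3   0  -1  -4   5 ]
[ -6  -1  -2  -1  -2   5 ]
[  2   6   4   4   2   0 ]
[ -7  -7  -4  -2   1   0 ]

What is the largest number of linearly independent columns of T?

Row reduce to echelon form.
R3 ← R3 − (6)·R1: [0, -13, -14, -19, -20, 11]
R4 ← R4 + (2)·R1: [0, 10, 8, 10, 8, -2]
R5 ← R5 − (7)·R1: [0, -21, -18, -23, -20, 7]
R3 ← R3 + (13/3)·R2: [0, 0, -14, -70/3, -112/3, 98/3]
R4 ← R4 − (10/3)·R2: [0, 0, 8, 40/3, 64/3, -56/3]
R5 ← R5 + (7)·R2: [0, 0, -18, -30, -48, 42]
R4 ← R4 + (4/7)·R3: [0, 0, 0, 0, 0, 0]
R5 ← R5 − (9/7)·R3: [0, 0, 0, 0, 0, 0]
Echelon form has 3 nonzero rows, so rank(T) = 3.
The rank gives the maximum number of linearly independent columns: 3.

3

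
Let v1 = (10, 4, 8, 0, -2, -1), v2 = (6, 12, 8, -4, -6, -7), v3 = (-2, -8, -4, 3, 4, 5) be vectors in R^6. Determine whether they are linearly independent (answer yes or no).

no

Form the matrix with these vectors as rows and row reduce.
R2 ← R2 − (3/5)·R1: [0, 48/5, 16/5, -4, -24/5, -32/5]
R3 ← R3 + (1/5)·R1: [0, -36/5, -12/5, 3, 18/5, 24/5]
R3 ← R3 + (3/4)·R2: [0, 0, 0, 0, 0, 0]
2 nonzero rows, so the 3 vectors span a space of dimension 2.
Since 2 < 3, the vectors are linearly dependent.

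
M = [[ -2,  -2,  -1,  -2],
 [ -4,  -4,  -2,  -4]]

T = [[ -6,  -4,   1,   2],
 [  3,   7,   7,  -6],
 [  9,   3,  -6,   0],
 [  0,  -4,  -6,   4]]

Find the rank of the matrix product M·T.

First compute MT:
[[ -3,  -1,   2,   0],
 [ -6,  -2,   4,   0]]
Now row reduce the product.
R2 ← R2 − (2)·R1: [0, 0, 0, 0]
1 nonzero row, so rank(MT) = 1.

1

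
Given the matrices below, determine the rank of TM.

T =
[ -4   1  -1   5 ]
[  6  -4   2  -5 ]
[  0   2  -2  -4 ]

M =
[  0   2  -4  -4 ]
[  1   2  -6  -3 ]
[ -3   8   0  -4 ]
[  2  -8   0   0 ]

3

First compute TM:
[[ 14, -54,  10,  17],
 [-20,  60,   0, -20],
 [  0,  20, -12,   2]]
Now row reduce the product.
R2 ← R2 + (10/7)·R1: [0, -120/7, 100/7, 30/7]
R3 ← R3 + (7/6)·R2: [0, 0, 14/3, 7]
3 nonzero rows, so rank(TM) = 3.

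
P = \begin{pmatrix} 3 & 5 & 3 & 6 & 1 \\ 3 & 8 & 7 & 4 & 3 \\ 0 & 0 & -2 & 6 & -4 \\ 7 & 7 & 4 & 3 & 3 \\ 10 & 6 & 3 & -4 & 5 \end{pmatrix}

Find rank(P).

4

Row reduce to echelon form.
R2 ← R2 − R1: [0, 3, 4, -2, 2]
R4 ← R4 − (7/3)·R1: [0, -14/3, -3, -11, 2/3]
R5 ← R5 − (10/3)·R1: [0, -32/3, -7, -24, 5/3]
R4 ← R4 + (14/9)·R2: [0, 0, 29/9, -127/9, 34/9]
R5 ← R5 + (32/9)·R2: [0, 0, 65/9, -280/9, 79/9]
R4 ← R4 + (29/18)·R3: [0, 0, 0, -40/9, -8/3]
R5 ← R5 + (65/18)·R3: [0, 0, 0, -85/9, -17/3]
R5 ← R5 − (17/8)·R4: [0, 0, 0, 0, 0]
Echelon form has 4 nonzero rows, so rank(P) = 4.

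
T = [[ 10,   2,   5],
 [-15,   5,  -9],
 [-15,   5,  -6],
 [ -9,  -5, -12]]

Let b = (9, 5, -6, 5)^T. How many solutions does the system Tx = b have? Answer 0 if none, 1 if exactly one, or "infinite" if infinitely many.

Row reduce the augmented matrix [T | b].
R2 ← R2 + (3/2)·R1: [0, 8, -3/2, 37/2]
R3 ← R3 + (3/2)·R1: [0, 8, 3/2, 15/2]
R4 ← R4 + (9/10)·R1: [0, -16/5, -15/2, 131/10]
R3 ← R3 − R2: [0, 0, 3, -11]
R4 ← R4 + (2/5)·R2: [0, 0, -81/10, 41/2]
R4 ← R4 + (27/10)·R3: [0, 0, 0, -46/5]
The echelon form has 4 nonzero rows; the last pivot sits in the augmented column, so rank(T) = 3 but rank([T|b]) = 4.
Since the ranks differ, the system is inconsistent.
It has no solutions.

0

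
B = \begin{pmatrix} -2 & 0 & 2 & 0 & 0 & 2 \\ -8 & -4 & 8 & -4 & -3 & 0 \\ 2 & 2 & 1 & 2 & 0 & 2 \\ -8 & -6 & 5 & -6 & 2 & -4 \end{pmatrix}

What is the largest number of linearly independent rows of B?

4

Row reduce to echelon form.
R2 ← R2 − (4)·R1: [0, -4, 0, -4, -3, -8]
R3 ← R3 + R1: [0, 2, 3, 2, 0, 4]
R4 ← R4 − (4)·R1: [0, -6, -3, -6, 2, -12]
R3 ← R3 + (1/2)·R2: [0, 0, 3, 0, -3/2, 0]
R4 ← R4 − (3/2)·R2: [0, 0, -3, 0, 13/2, 0]
R4 ← R4 + R3: [0, 0, 0, 0, 5, 0]
Echelon form has 4 nonzero rows, so rank(B) = 4.
The rank gives the maximum number of linearly independent rows: 4.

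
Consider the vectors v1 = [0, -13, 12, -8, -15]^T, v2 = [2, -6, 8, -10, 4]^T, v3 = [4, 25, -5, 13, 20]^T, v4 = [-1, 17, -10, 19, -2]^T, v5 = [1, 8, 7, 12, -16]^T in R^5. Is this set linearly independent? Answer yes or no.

Form the matrix with these vectors as rows and row reduce.
Swap R1 ↔ R2
R3 ← R3 − (2)·R1: [0, 37, -21, 33, 12]
R4 ← R4 + (1/2)·R1: [0, 14, -6, 14, 0]
R5 ← R5 − (1/2)·R1: [0, 11, 3, 17, -18]
R3 ← R3 + (37/13)·R2: [0, 0, 171/13, 133/13, -399/13]
R4 ← R4 + (14/13)·R2: [0, 0, 90/13, 70/13, -210/13]
R5 ← R5 + (11/13)·R2: [0, 0, 171/13, 133/13, -399/13]
R4 ← R4 − (10/19)·R3: [0, 0, 0, 0, 0]
R5 ← R5 − R3: [0, 0, 0, 0, 0]
3 nonzero rows, so the 5 vectors span a space of dimension 3.
Since 3 < 5, the vectors are linearly dependent.

no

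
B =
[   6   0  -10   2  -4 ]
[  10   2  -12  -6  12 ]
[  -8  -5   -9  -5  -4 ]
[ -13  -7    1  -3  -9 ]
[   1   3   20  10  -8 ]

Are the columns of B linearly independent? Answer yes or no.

yes

Row reduce B to echelon form.
R2 ← R2 − (5/3)·R1: [0, 2, 14/3, -28/3, 56/3]
R3 ← R3 + (4/3)·R1: [0, -5, -67/3, -7/3, -28/3]
R4 ← R4 + (13/6)·R1: [0, -7, -62/3, 4/3, -53/3]
R5 ← R5 − (1/6)·R1: [0, 3, 65/3, 29/3, -22/3]
R3 ← R3 + (5/2)·R2: [0, 0, -32/3, -77/3, 112/3]
R4 ← R4 + (7/2)·R2: [0, 0, -13/3, -94/3, 143/3]
R5 ← R5 − (3/2)·R2: [0, 0, 44/3, 71/3, -106/3]
R4 ← R4 − (13/32)·R3: [0, 0, 0, -669/32, 65/2]
R5 ← R5 + (11/8)·R3: [0, 0, 0, -93/8, 16]
R5 ← R5 − (124/223)·R4: [0, 0, 0, 0, -462/223]
5 pivots among 5 columns.
Every column is a pivot column, so the columns are linearly independent.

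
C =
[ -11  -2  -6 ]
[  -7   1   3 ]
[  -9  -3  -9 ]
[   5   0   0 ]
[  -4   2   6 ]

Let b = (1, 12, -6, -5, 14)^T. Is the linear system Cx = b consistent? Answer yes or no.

yes

Row reduce the augmented matrix [C | b].
R2 ← R2 − (7/11)·R1: [0, 25/11, 75/11, 125/11]
R3 ← R3 − (9/11)·R1: [0, -15/11, -45/11, -75/11]
R4 ← R4 + (5/11)·R1: [0, -10/11, -30/11, -50/11]
R5 ← R5 − (4/11)·R1: [0, 30/11, 90/11, 150/11]
R3 ← R3 + (3/5)·R2: [0, 0, 0, 0]
R4 ← R4 + (2/5)·R2: [0, 0, 0, 0]
R5 ← R5 − (6/5)·R2: [0, 0, 0, 0]
The echelon form has 2 nonzero rows, and every pivot lies in the first 3 columns, so rank(C) = rank([C|b]) = 2.
The system is consistent.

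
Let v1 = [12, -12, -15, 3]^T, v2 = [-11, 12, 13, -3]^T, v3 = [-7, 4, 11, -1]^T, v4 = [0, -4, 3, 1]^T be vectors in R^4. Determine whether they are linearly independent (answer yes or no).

Form the matrix with these vectors as rows and row reduce.
R2 ← R2 + (11/12)·R1: [0, 1, -3/4, -1/4]
R3 ← R3 + (7/12)·R1: [0, -3, 9/4, 3/4]
R3 ← R3 + (3)·R2: [0, 0, 0, 0]
R4 ← R4 + (4)·R2: [0, 0, 0, 0]
2 nonzero rows, so the 4 vectors span a space of dimension 2.
Since 2 < 4, the vectors are linearly dependent.

no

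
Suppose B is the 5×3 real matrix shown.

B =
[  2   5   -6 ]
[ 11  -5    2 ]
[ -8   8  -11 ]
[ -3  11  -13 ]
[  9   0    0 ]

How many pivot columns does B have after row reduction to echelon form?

Row reduce to echelon form.
R2 ← R2 − (11/2)·R1: [0, -65/2, 35]
R3 ← R3 + (4)·R1: [0, 28, -35]
R4 ← R4 + (3/2)·R1: [0, 37/2, -22]
R5 ← R5 − (9/2)·R1: [0, -45/2, 27]
R3 ← R3 + (56/65)·R2: [0, 0, -63/13]
R4 ← R4 + (37/65)·R2: [0, 0, -27/13]
R5 ← R5 − (9/13)·R2: [0, 0, 36/13]
R4 ← R4 − (3/7)·R3: [0, 0, 0]
R5 ← R5 + (4/7)·R3: [0, 0, 0]
Echelon form has 3 nonzero rows, so rank(B) = 3.
Each nonzero row contributes one pivot column: 3 pivot columns.

3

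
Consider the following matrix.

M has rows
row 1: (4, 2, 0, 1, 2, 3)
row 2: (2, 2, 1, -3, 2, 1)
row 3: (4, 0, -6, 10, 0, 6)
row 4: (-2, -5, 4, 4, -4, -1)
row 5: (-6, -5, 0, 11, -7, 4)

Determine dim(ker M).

1

Row reduce to echelon form.
R2 ← R2 − (1/2)·R1: [0, 1, 1, -7/2, 1, -1/2]
R3 ← R3 − R1: [0, -2, -6, 9, -2, 3]
R4 ← R4 + (1/2)·R1: [0, -4, 4, 9/2, -3, 1/2]
R5 ← R5 + (3/2)·R1: [0, -2, 0, 25/2, -4, 17/2]
R3 ← R3 + (2)·R2: [0, 0, -4, 2, 0, 2]
R4 ← R4 + (4)·R2: [0, 0, 8, -19/2, 1, -3/2]
R5 ← R5 + (2)·R2: [0, 0, 2, 11/2, -2, 15/2]
R4 ← R4 + (2)·R3: [0, 0, 0, -11/2, 1, 5/2]
R5 ← R5 + (1/2)·R3: [0, 0, 0, 13/2, -2, 17/2]
R5 ← R5 + (13/11)·R4: [0, 0, 0, 0, -9/11, 126/11]
5 nonzero rows, so rank(M) = 5.
M has 6 columns; by rank–nullity, nullity = 6 − 5 = 1.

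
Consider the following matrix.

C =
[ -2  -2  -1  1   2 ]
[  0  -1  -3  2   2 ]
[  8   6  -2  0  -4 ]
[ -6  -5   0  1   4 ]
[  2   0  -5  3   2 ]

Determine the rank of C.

Row reduce to echelon form.
R3 ← R3 + (4)·R1: [0, -2, -6, 4, 4]
R4 ← R4 − (3)·R1: [0, 1, 3, -2, -2]
R5 ← R5 + R1: [0, -2, -6, 4, 4]
R3 ← R3 − (2)·R2: [0, 0, 0, 0, 0]
R4 ← R4 + R2: [0, 0, 0, 0, 0]
R5 ← R5 − (2)·R2: [0, 0, 0, 0, 0]
Echelon form has 2 nonzero rows, so rank(C) = 2.

2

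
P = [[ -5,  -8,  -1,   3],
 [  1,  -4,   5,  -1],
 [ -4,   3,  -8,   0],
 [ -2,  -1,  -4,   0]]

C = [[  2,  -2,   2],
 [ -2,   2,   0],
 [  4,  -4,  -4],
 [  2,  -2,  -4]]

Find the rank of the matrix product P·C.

2

First compute PC:
[[  8,  -8, -18],
 [ 28, -28, -14],
 [-46,  46,  24],
 [-18,  18,  12]]
Now row reduce the product.
R2 ← R2 − (7/2)·R1: [0, 0, 49]
R3 ← R3 + (23/4)·R1: [0, 0, -159/2]
R4 ← R4 + (9/4)·R1: [0, 0, -57/2]
R3 ← R3 + (159/98)·R2: [0, 0, 0]
R4 ← R4 + (57/98)·R2: [0, 0, 0]
2 nonzero rows, so rank(PC) = 2.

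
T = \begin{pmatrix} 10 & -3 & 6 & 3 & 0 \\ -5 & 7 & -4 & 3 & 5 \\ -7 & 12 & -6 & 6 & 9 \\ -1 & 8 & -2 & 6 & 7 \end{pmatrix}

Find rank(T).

2

Row reduce to echelon form.
R2 ← R2 + (1/2)·R1: [0, 11/2, -1, 9/2, 5]
R3 ← R3 + (7/10)·R1: [0, 99/10, -9/5, 81/10, 9]
R4 ← R4 + (1/10)·R1: [0, 77/10, -7/5, 63/10, 7]
R3 ← R3 − (9/5)·R2: [0, 0, 0, 0, 0]
R4 ← R4 − (7/5)·R2: [0, 0, 0, 0, 0]
Echelon form has 2 nonzero rows, so rank(T) = 2.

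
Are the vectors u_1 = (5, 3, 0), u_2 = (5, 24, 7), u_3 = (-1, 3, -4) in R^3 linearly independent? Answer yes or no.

yes

Form the matrix with these vectors as rows and row reduce.
R2 ← R2 − R1: [0, 21, 7]
R3 ← R3 + (1/5)·R1: [0, 18/5, -4]
R3 ← R3 − (6/35)·R2: [0, 0, -26/5]
3 nonzero rows, so the 3 vectors span a space of dimension 3.
Since 3 = 3, the vectors are linearly independent.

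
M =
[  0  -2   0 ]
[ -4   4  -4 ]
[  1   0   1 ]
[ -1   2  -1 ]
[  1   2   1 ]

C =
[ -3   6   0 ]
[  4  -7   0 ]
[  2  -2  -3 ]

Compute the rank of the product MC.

First compute MC:
[[ -8,  14,   0],
 [ 20, -44,  12],
 [ -1,   4,  -3],
 [  9, -18,   3],
 [  7, -10,  -3]]
Now row reduce the product.
R2 ← R2 + (5/2)·R1: [0, -9, 12]
R3 ← R3 − (1/8)·R1: [0, 9/4, -3]
R4 ← R4 + (9/8)·R1: [0, -9/4, 3]
R5 ← R5 + (7/8)·R1: [0, 9/4, -3]
R3 ← R3 + (1/4)·R2: [0, 0, 0]
R4 ← R4 − (1/4)·R2: [0, 0, 0]
R5 ← R5 + (1/4)·R2: [0, 0, 0]
2 nonzero rows, so rank(MC) = 2.

2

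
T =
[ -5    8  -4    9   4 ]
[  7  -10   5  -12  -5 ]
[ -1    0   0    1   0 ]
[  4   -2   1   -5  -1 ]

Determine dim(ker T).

3

Row reduce to echelon form.
R2 ← R2 + (7/5)·R1: [0, 6/5, -3/5, 3/5, 3/5]
R3 ← R3 − (1/5)·R1: [0, -8/5, 4/5, -4/5, -4/5]
R4 ← R4 + (4/5)·R1: [0, 22/5, -11/5, 11/5, 11/5]
R3 ← R3 + (4/3)·R2: [0, 0, 0, 0, 0]
R4 ← R4 − (11/3)·R2: [0, 0, 0, 0, 0]
2 nonzero rows, so rank(T) = 2.
T has 5 columns; by rank–nullity, nullity = 5 − 2 = 3.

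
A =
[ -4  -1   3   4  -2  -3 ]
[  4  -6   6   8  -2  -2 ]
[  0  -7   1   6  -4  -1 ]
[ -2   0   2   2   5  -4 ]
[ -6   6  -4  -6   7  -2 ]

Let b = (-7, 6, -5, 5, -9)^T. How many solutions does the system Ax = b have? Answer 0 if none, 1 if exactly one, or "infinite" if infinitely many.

0

Row reduce the augmented matrix [A | b].
R2 ← R2 + R1: [0, -7, 9, 12, -4, -5, -1]
R4 ← R4 − (1/2)·R1: [0, 1/2, 1/2, 0, 6, -5/2, 17/2]
R5 ← R5 − (3/2)·R1: [0, 15/2, -17/2, -12, 10, 5/2, 3/2]
R3 ← R3 − R2: [0, 0, -8, -6, 0, 4, -4]
R4 ← R4 + (1/14)·R2: [0, 0, 8/7, 6/7, 40/7, -20/7, 59/7]
R5 ← R5 + (15/14)·R2: [0, 0, 8/7, 6/7, 40/7, -20/7, 3/7]
R4 ← R4 + (1/7)·R3: [0, 0, 0, 0, 40/7, -16/7, 55/7]
R5 ← R5 + (1/7)·R3: [0, 0, 0, 0, 40/7, -16/7, -1/7]
R5 ← R5 − R4: [0, 0, 0, 0, 0, 0, -8]
The echelon form has 5 nonzero rows; the last pivot sits in the augmented column, so rank(A) = 4 but rank([A|b]) = 5.
Since the ranks differ, the system is inconsistent.
It has no solutions.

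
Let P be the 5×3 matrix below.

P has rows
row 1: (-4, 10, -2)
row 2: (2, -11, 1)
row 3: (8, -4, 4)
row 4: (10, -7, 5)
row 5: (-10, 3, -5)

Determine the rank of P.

2

Row reduce to echelon form.
R2 ← R2 + (1/2)·R1: [0, -6, 0]
R3 ← R3 + (2)·R1: [0, 16, 0]
R4 ← R4 + (5/2)·R1: [0, 18, 0]
R5 ← R5 − (5/2)·R1: [0, -22, 0]
R3 ← R3 + (8/3)·R2: [0, 0, 0]
R4 ← R4 + (3)·R2: [0, 0, 0]
R5 ← R5 − (11/3)·R2: [0, 0, 0]
Echelon form has 2 nonzero rows, so rank(P) = 2.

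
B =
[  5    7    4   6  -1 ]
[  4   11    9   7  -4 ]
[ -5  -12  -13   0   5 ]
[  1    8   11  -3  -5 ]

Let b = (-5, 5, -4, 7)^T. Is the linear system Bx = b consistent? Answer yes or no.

Row reduce the augmented matrix [B | b].
R2 ← R2 − (4/5)·R1: [0, 27/5, 29/5, 11/5, -16/5, 9]
R3 ← R3 + R1: [0, -5, -9, 6, 4, -9]
R4 ← R4 − (1/5)·R1: [0, 33/5, 51/5, -21/5, -24/5, 8]
R3 ← R3 + (25/27)·R2: [0, 0, -98/27, 217/27, 28/27, -2/3]
R4 ← R4 − (11/9)·R2: [0, 0, 28/9, -62/9, -8/9, -3]
R4 ← R4 + (6/7)·R3: [0, 0, 0, 0, 0, -25/7]
The echelon form has 4 nonzero rows; the last pivot sits in the augmented column, so rank(B) = 3 but rank([B|b]) = 4.
Since the ranks differ, the system is inconsistent.

no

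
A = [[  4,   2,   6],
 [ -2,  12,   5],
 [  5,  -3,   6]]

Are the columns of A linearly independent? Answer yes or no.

Row reduce A to echelon form.
R2 ← R2 + (1/2)·R1: [0, 13, 8]
R3 ← R3 − (5/4)·R1: [0, -11/2, -3/2]
R3 ← R3 + (11/26)·R2: [0, 0, 49/26]
3 pivots among 3 columns.
Every column is a pivot column, so the columns are linearly independent.

yes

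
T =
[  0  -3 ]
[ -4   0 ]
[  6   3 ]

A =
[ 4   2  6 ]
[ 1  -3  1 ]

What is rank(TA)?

First compute TA:
[[ -3,   9,  -3],
 [-16,  -8, -24],
 [ 27,   3,  39]]
Now row reduce the product.
R2 ← R2 − (16/3)·R1: [0, -56, -8]
R3 ← R3 + (9)·R1: [0, 84, 12]
R3 ← R3 + (3/2)·R2: [0, 0, 0]
2 nonzero rows, so rank(TA) = 2.

2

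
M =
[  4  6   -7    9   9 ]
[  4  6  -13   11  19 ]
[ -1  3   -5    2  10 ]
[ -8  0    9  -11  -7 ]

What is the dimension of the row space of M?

3

Row reduce to echelon form.
R2 ← R2 − R1: [0, 0, -6, 2, 10]
R3 ← R3 + (1/4)·R1: [0, 9/2, -27/4, 17/4, 49/4]
R4 ← R4 + (2)·R1: [0, 12, -5, 7, 11]
Swap R2 ↔ R3
R4 ← R4 − (8/3)·R2: [0, 0, 13, -13/3, -65/3]
R4 ← R4 + (13/6)·R3: [0, 0, 0, 0, 0]
Echelon form has 3 nonzero rows, so rank(M) = 3.
The row space has dimension equal to the rank: 3.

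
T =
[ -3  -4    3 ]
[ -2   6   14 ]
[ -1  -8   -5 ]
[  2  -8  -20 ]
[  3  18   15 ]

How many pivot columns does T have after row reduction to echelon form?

3

Row reduce to echelon form.
R2 ← R2 − (2/3)·R1: [0, 26/3, 12]
R3 ← R3 − (1/3)·R1: [0, -20/3, -6]
R4 ← R4 + (2/3)·R1: [0, -32/3, -18]
R5 ← R5 + R1: [0, 14, 18]
R3 ← R3 + (10/13)·R2: [0, 0, 42/13]
R4 ← R4 + (16/13)·R2: [0, 0, -42/13]
R5 ← R5 − (21/13)·R2: [0, 0, -18/13]
R4 ← R4 + R3: [0, 0, 0]
R5 ← R5 + (3/7)·R3: [0, 0, 0]
Echelon form has 3 nonzero rows, so rank(T) = 3.
Each nonzero row contributes one pivot column: 3 pivot columns.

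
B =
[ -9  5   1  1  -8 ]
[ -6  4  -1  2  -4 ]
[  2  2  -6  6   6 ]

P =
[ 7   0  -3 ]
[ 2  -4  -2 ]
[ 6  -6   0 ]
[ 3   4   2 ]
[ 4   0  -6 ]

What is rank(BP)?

3

First compute BP:
[[-76, -22,  67],
 [-50,  -2,  38],
 [ 24,  52, -34]]
Now row reduce the product.
R2 ← R2 − (25/38)·R1: [0, 237/19, -231/38]
R3 ← R3 + (6/19)·R1: [0, 856/19, -244/19]
R3 ← R3 − (856/237)·R2: [0, 0, 720/79]
3 nonzero rows, so rank(BP) = 3.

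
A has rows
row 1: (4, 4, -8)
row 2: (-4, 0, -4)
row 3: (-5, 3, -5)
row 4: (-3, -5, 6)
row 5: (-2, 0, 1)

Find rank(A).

3

Row reduce to echelon form.
R2 ← R2 + R1: [0, 4, -12]
R3 ← R3 + (5/4)·R1: [0, 8, -15]
R4 ← R4 + (3/4)·R1: [0, -2, 0]
R5 ← R5 + (1/2)·R1: [0, 2, -3]
R3 ← R3 − (2)·R2: [0, 0, 9]
R4 ← R4 + (1/2)·R2: [0, 0, -6]
R5 ← R5 − (1/2)·R2: [0, 0, 3]
R4 ← R4 + (2/3)·R3: [0, 0, 0]
R5 ← R5 − (1/3)·R3: [0, 0, 0]
Echelon form has 3 nonzero rows, so rank(A) = 3.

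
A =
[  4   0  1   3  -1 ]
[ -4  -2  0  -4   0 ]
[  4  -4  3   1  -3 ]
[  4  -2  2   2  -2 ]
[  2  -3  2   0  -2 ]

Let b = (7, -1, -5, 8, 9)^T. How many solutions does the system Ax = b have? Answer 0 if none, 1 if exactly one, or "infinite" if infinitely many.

Row reduce the augmented matrix [A | b].
R2 ← R2 + R1: [0, -2, 1, -1, -1, 6]
R3 ← R3 − R1: [0, -4, 2, -2, -2, -12]
R4 ← R4 − R1: [0, -2, 1, -1, -1, 1]
R5 ← R5 − (1/2)·R1: [0, -3, 3/2, -3/2, -3/2, 11/2]
R3 ← R3 − (2)·R2: [0, 0, 0, 0, 0, -24]
R4 ← R4 − R2: [0, 0, 0, 0, 0, -5]
R5 ← R5 − (3/2)·R2: [0, 0, 0, 0, 0, -7/2]
R4 ← R4 − (5/24)·R3: [0, 0, 0, 0, 0, 0]
R5 ← R5 − (7/48)·R3: [0, 0, 0, 0, 0, 0]
The echelon form has 3 nonzero rows; the last pivot sits in the augmented column, so rank(A) = 2 but rank([A|b]) = 3.
Since the ranks differ, the system is inconsistent.
It has no solutions.

0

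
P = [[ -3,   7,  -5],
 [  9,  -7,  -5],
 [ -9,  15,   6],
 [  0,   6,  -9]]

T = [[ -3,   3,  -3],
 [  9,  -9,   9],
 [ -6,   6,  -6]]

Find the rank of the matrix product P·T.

First compute PT:
[[102, -102, 102],
 [-60,  60, -60],
 [126, -126, 126],
 [108, -108, 108]]
Now row reduce the product.
R2 ← R2 + (10/17)·R1: [0, 0, 0]
R3 ← R3 − (21/17)·R1: [0, 0, 0]
R4 ← R4 − (18/17)·R1: [0, 0, 0]
1 nonzero row, so rank(PT) = 1.

1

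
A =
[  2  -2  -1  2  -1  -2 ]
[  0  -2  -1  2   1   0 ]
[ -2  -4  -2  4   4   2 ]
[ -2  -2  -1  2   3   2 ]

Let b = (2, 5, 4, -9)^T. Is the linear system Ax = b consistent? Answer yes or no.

no

Row reduce the augmented matrix [A | b].
R3 ← R3 + R1: [0, -6, -3, 6, 3, 0, 6]
R4 ← R4 + R1: [0, -4, -2, 4, 2, 0, -7]
R3 ← R3 − (3)·R2: [0, 0, 0, 0, 0, 0, -9]
R4 ← R4 − (2)·R2: [0, 0, 0, 0, 0, 0, -17]
R4 ← R4 − (17/9)·R3: [0, 0, 0, 0, 0, 0, 0]
The echelon form has 3 nonzero rows; the last pivot sits in the augmented column, so rank(A) = 2 but rank([A|b]) = 3.
Since the ranks differ, the system is inconsistent.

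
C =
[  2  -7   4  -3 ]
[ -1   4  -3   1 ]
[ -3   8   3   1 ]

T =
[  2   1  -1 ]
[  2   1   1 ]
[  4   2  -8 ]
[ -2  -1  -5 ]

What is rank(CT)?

First compute CT:
[[ 12,   6, -26],
 [ -8,  -4,  24],
 [ 20,  10, -18]]
Now row reduce the product.
R2 ← R2 + (2/3)·R1: [0, 0, 20/3]
R3 ← R3 − (5/3)·R1: [0, 0, 76/3]
R3 ← R3 − (19/5)·R2: [0, 0, 0]
2 nonzero rows, so rank(CT) = 2.

2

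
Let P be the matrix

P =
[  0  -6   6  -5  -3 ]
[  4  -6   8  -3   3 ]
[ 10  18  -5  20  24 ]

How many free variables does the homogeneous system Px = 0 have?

2

Row reduce to echelon form.
Swap R1 ↔ R2
R3 ← R3 − (5/2)·R1: [0, 33, -25, 55/2, 33/2]
R3 ← R3 + (11/2)·R2: [0, 0, 8, 0, 0]
3 nonzero rows, so rank(P) = 3.
P has 5 columns; by rank–nullity, nullity = 5 − 3 = 2.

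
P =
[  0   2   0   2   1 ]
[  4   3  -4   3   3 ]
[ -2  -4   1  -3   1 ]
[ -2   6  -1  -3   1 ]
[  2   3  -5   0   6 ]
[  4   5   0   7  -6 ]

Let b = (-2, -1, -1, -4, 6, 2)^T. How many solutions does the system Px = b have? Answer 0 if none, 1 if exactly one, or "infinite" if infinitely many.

0

Row reduce the augmented matrix [P | b].
Swap R1 ↔ R2
R3 ← R3 + (1/2)·R1: [0, -5/2, -1, -3/2, 5/2, -3/2]
R4 ← R4 + (1/2)·R1: [0, 15/2, -3, -3/2, 5/2, -9/2]
R5 ← R5 − (1/2)·R1: [0, 3/2, -3, -3/2, 9/2, 13/2]
R6 ← R6 − R1: [0, 2, 4, 4, -9, 3]
R3 ← R3 + (5/4)·R2: [0, 0, -1, 1, 15/4, -4]
R4 ← R4 − (15/4)·R2: [0, 0, -3, -9, -5/4, 3]
R5 ← R5 − (3/4)·R2: [0, 0, -3, -3, 15/4, 8]
R6 ← R6 − R2: [0, 0, 4, 2, -10, 5]
R4 ← R4 − (3)·R3: [0, 0, 0, -12, -25/2, 15]
R5 ← R5 − (3)·R3: [0, 0, 0, -6, -15/2, 20]
R6 ← R6 + (4)·R3: [0, 0, 0, 6, 5, -11]
R5 ← R5 − (1/2)·R4: [0, 0, 0, 0, -5/4, 25/2]
R6 ← R6 + (1/2)·R4: [0, 0, 0, 0, -5/4, -7/2]
R6 ← R6 − R5: [0, 0, 0, 0, 0, -16]
The echelon form has 6 nonzero rows; the last pivot sits in the augmented column, so rank(P) = 5 but rank([P|b]) = 6.
Since the ranks differ, the system is inconsistent.
It has no solutions.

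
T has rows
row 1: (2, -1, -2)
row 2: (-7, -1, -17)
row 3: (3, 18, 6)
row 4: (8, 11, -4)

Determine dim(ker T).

Row reduce to echelon form.
R2 ← R2 + (7/2)·R1: [0, -9/2, -24]
R3 ← R3 − (3/2)·R1: [0, 39/2, 9]
R4 ← R4 − (4)·R1: [0, 15, 4]
R3 ← R3 + (13/3)·R2: [0, 0, -95]
R4 ← R4 + (10/3)·R2: [0, 0, -76]
R4 ← R4 − (4/5)·R3: [0, 0, 0]
3 nonzero rows, so rank(T) = 3.
T has 3 columns; by rank–nullity, nullity = 3 − 3 = 0.

0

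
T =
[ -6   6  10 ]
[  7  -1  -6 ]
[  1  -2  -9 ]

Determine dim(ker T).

Row reduce to echelon form.
R2 ← R2 + (7/6)·R1: [0, 6, 17/3]
R3 ← R3 + (1/6)·R1: [0, -1, -22/3]
R3 ← R3 + (1/6)·R2: [0, 0, -115/18]
3 nonzero rows, so rank(T) = 3.
T has 3 columns; by rank–nullity, nullity = 3 − 3 = 0.

0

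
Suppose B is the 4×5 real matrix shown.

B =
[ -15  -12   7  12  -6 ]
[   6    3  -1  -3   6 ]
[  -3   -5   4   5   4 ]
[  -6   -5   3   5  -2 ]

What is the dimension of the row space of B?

Row reduce to echelon form.
R2 ← R2 + (2/5)·R1: [0, -9/5, 9/5, 9/5, 18/5]
R3 ← R3 − (1/5)·R1: [0, -13/5, 13/5, 13/5, 26/5]
R4 ← R4 − (2/5)·R1: [0, -1/5, 1/5, 1/5, 2/5]
R3 ← R3 − (13/9)·R2: [0, 0, 0, 0, 0]
R4 ← R4 − (1/9)·R2: [0, 0, 0, 0, 0]
Echelon form has 2 nonzero rows, so rank(B) = 2.
The row space has dimension equal to the rank: 2.

2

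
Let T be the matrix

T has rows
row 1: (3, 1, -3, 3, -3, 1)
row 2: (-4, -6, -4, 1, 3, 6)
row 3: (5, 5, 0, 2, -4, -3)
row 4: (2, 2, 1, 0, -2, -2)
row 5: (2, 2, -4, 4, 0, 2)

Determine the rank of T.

Row reduce to echelon form.
R2 ← R2 + (4/3)·R1: [0, -14/3, -8, 5, -1, 22/3]
R3 ← R3 − (5/3)·R1: [0, 10/3, 5, -3, 1, -14/3]
R4 ← R4 − (2/3)·R1: [0, 4/3, 3, -2, 0, -8/3]
R5 ← R5 − (2/3)·R1: [0, 4/3, -2, 2, 2, 4/3]
R3 ← R3 + (5/7)·R2: [0, 0, -5/7, 4/7, 2/7, 4/7]
R4 ← R4 + (2/7)·R2: [0, 0, 5/7, -4/7, -2/7, -4/7]
R5 ← R5 + (2/7)·R2: [0, 0, -30/7, 24/7, 12/7, 24/7]
R4 ← R4 + R3: [0, 0, 0, 0, 0, 0]
R5 ← R5 − (6)·R3: [0, 0, 0, 0, 0, 0]
Echelon form has 3 nonzero rows, so rank(T) = 3.

3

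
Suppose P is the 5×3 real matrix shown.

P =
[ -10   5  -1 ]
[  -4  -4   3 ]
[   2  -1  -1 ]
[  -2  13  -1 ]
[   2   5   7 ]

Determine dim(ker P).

0

Row reduce to echelon form.
R2 ← R2 − (2/5)·R1: [0, -6, 17/5]
R3 ← R3 + (1/5)·R1: [0, 0, -6/5]
R4 ← R4 − (1/5)·R1: [0, 12, -4/5]
R5 ← R5 + (1/5)·R1: [0, 6, 34/5]
R4 ← R4 + (2)·R2: [0, 0, 6]
R5 ← R5 + R2: [0, 0, 51/5]
R4 ← R4 + (5)·R3: [0, 0, 0]
R5 ← R5 + (17/2)·R3: [0, 0, 0]
3 nonzero rows, so rank(P) = 3.
P has 3 columns; by rank–nullity, nullity = 3 − 3 = 0.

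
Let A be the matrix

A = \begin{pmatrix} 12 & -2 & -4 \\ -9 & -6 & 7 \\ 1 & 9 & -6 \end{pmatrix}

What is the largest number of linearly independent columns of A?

Row reduce to echelon form.
R2 ← R2 + (3/4)·R1: [0, -15/2, 4]
R3 ← R3 − (1/12)·R1: [0, 55/6, -17/3]
R3 ← R3 + (11/9)·R2: [0, 0, -7/9]
Echelon form has 3 nonzero rows, so rank(A) = 3.
The rank gives the maximum number of linearly independent columns: 3.

3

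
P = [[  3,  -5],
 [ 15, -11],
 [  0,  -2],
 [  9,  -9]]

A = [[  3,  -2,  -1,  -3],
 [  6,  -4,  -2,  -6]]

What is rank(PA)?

1

First compute PA:
[[-21,  14,   7,  21],
 [-21,  14,   7,  21],
 [-12,   8,   4,  12],
 [-27,  18,   9,  27]]
Now row reduce the product.
R2 ← R2 − R1: [0, 0, 0, 0]
R3 ← R3 − (4/7)·R1: [0, 0, 0, 0]
R4 ← R4 − (9/7)·R1: [0, 0, 0, 0]
1 nonzero row, so rank(PA) = 1.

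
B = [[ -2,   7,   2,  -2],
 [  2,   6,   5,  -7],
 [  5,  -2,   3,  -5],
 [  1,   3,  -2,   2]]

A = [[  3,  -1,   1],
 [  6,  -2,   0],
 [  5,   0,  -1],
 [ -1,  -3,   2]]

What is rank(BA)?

3

First compute BA:
[[ 48,  -6,  -8],
 [ 74,   7, -17],
 [ 23,  14,  -8],
 [  9, -13,   7]]
Now row reduce the product.
R2 ← R2 − (37/24)·R1: [0, 65/4, -14/3]
R3 ← R3 − (23/48)·R1: [0, 135/8, -25/6]
R4 ← R4 − (3/16)·R1: [0, -95/8, 17/2]
R3 ← R3 − (27/26)·R2: [0, 0, 53/78]
R4 ← R4 + (19/26)·R2: [0, 0, 397/78]
R4 ← R4 − (397/53)·R3: [0, 0, 0]
3 nonzero rows, so rank(BA) = 3.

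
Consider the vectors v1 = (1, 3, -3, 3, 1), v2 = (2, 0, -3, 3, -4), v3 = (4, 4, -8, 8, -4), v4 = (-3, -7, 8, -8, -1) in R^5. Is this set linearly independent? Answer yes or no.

Form the matrix with these vectors as rows and row reduce.
R2 ← R2 − (2)·R1: [0, -6, 3, -3, -6]
R3 ← R3 − (4)·R1: [0, -8, 4, -4, -8]
R4 ← R4 + (3)·R1: [0, 2, -1, 1, 2]
R3 ← R3 − (4/3)·R2: [0, 0, 0, 0, 0]
R4 ← R4 + (1/3)·R2: [0, 0, 0, 0, 0]
2 nonzero rows, so the 4 vectors span a space of dimension 2.
Since 2 < 4, the vectors are linearly dependent.

no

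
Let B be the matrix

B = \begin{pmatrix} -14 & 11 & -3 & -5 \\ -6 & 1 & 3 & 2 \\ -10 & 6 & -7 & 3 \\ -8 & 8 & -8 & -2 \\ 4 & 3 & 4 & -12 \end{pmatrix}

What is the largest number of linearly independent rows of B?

3

Row reduce to echelon form.
R2 ← R2 − (3/7)·R1: [0, -26/7, 30/7, 29/7]
R3 ← R3 − (5/7)·R1: [0, -13/7, -34/7, 46/7]
R4 ← R4 − (4/7)·R1: [0, 12/7, -44/7, 6/7]
R5 ← R5 + (2/7)·R1: [0, 43/7, 22/7, -94/7]
R3 ← R3 − (1/2)·R2: [0, 0, -7, 9/2]
R4 ← R4 + (6/13)·R2: [0, 0, -56/13, 36/13]
R5 ← R5 + (43/26)·R2: [0, 0, 133/13, -171/26]
R4 ← R4 − (8/13)·R3: [0, 0, 0, 0]
R5 ← R5 + (19/13)·R3: [0, 0, 0, 0]
Echelon form has 3 nonzero rows, so rank(B) = 3.
The rank gives the maximum number of linearly independent rows: 3.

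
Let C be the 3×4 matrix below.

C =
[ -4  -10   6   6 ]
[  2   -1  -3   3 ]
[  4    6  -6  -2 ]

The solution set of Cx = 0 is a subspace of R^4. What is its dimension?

Row reduce to echelon form.
R2 ← R2 + (1/2)·R1: [0, -6, 0, 6]
R3 ← R3 + R1: [0, -4, 0, 4]
R3 ← R3 − (2/3)·R2: [0, 0, 0, 0]
2 nonzero rows, so rank(C) = 2.
C has 4 columns; by rank–nullity, nullity = 4 − 2 = 2.

2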